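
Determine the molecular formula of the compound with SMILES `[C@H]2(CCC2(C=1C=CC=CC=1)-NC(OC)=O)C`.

C13H17NO2

Heavy atoms from the SMILES: 13 C, 1 N, 2 O.
Implicit hydrogens by atom environment:
  5 × C (aromatic): 1 H each → 5
  2 × C: 3 H each → 6
  2 × C: 2 H each → 4
  2 × C: no H
  2 × O: no H
  1 × C: 1 H
  1 × C (aromatic): no H
  1 × N: 1 H
  Total hydrogens = 17.
Molecular formula: C13H17NO2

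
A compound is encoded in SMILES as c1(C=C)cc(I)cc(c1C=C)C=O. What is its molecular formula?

C11H9IO

Heavy atoms from the SMILES: 11 C, 1 I, 1 O.
Implicit hydrogens by atom environment:
  4 × C (aromatic): no H
  3 × C: 1 H each → 3
  2 × C: 2 H each → 4
  2 × C (aromatic): 1 H each → 2
  1 × I: no H
  1 × O: no H
  Total hydrogens = 9.
Molecular formula: C11H9IO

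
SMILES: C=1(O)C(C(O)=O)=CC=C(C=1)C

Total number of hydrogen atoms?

8

Hydrogens are implicit in SMILES; fill each atom to its normal valence:
  3 × C (aromatic): 1 H each → 3
  3 × C (aromatic): no H
  2 × O: 1 H each → 2
  1 × C: 3 H
  1 × C: no H
  1 × O: no H
  Total hydrogens = 8.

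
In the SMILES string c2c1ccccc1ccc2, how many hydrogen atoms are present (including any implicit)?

8

Hydrogens are implicit in SMILES; fill each atom to its normal valence:
  8 × C (aromatic): 1 H each → 8
  2 × C (aromatic): no H
  Total hydrogens = 8.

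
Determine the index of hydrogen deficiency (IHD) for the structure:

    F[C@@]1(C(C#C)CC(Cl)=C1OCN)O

4

Molecular formula from the SMILES: C8H9ClFNO2.
DoU = (2C + 2 + N − H − X)/2 = (2·8 + 2 + 1 − 9 − 2)/2 = 8/2 = 4.
(Structurally: 1 ring(s) + 3 π bond(s) = 4.)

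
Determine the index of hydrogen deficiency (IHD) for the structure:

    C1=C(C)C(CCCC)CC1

2

Molecular formula from the SMILES: C10H18.
DoU = (2C + 2 + N − H − X)/2 = (2·10 + 2 + 0 − 18 − 0)/2 = 4/2 = 2.
(Structurally: 1 ring(s) + 1 π bond(s) = 2.)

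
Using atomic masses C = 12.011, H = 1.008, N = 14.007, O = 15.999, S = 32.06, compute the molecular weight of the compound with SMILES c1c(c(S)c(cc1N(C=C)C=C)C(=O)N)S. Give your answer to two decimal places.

Molecular formula: C11H12N2OS2.
M = 11×12.011 + 12×1.008 + 2×14.007 + 1×15.999 + 2×32.06 = 252.35 g/mol.

252.35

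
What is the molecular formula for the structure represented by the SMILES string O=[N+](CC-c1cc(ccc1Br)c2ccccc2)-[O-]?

C14H12BrNO2

Heavy atoms from the SMILES: 1 Br, 14 C, 1 N, 2 O.
Implicit hydrogens by atom environment:
  8 × C (aromatic): 1 H each → 8
  4 × C (aromatic): no H
  2 × C: 2 H each → 4
  1 × Br: no H
  1 × N (charge +1): no H
  1 × O: no H
  1 × O (charge -1): no H
  Total hydrogens = 12.
Molecular formula: C14H12BrNO2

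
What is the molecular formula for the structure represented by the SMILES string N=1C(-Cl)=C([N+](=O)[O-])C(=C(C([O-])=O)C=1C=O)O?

Heavy atoms from the SMILES: 7 C, 1 Cl, 2 N, 6 O.
Implicit hydrogens by atom environment:
  5 × C (aromatic): no H
  3 × O: no H
  2 × O (charge -1): no H
  1 × C: 1 H
  1 × C: no H
  1 × Cl: no H
  1 × N (aromatic): no H
  1 × N (charge +1): no H
  1 × O: 1 H
  Total hydrogens = 2.
Net charge -1.
Molecular formula: C7H2ClN2O6-

C7H2ClN2O6-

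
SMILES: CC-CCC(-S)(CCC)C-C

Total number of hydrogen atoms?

22

Hydrogens are implicit in SMILES; fill each atom to its normal valence:
  6 × C: 2 H each → 12
  3 × C: 3 H each → 9
  1 × C: no H
  1 × S: 1 H
  Total hydrogens = 22.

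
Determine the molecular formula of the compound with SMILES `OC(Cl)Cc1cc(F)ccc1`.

C8H8ClFO

Heavy atoms from the SMILES: 8 C, 1 Cl, 1 F, 1 O.
Implicit hydrogens by atom environment:
  4 × C (aromatic): 1 H each → 4
  2 × C (aromatic): no H
  1 × C: 2 H
  1 × C: 1 H
  1 × Cl: no H
  1 × F: no H
  1 × O: 1 H
  Total hydrogens = 8.
Molecular formula: C8H8ClFO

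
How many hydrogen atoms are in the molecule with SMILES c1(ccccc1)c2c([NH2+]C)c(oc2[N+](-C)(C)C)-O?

20

Hydrogens are implicit in SMILES; fill each atom to its normal valence:
  5 × C (aromatic): 1 H each → 5
  5 × C (aromatic): no H
  4 × C: 3 H each → 12
  1 × N (charge +1): 2 H
  1 × N (charge +1): no H
  1 × O: 1 H
  1 × O (aromatic): no H
  Total hydrogens = 20.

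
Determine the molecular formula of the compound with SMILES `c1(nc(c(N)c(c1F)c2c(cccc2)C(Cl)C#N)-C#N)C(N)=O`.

Heavy atoms from the SMILES: 15 C, 1 Cl, 1 F, 5 N, 1 O.
Implicit hydrogens by atom environment:
  7 × C (aromatic): no H
  4 × C (aromatic): 1 H each → 4
  3 × C: no H
  2 × N: 2 H each → 4
  2 × N: no H
  1 × C: 1 H
  1 × Cl: no H
  1 × F: no H
  1 × N (aromatic): no H
  1 × O: no H
  Total hydrogens = 9.
Molecular formula: C15H9ClFN5O

C15H9ClFN5O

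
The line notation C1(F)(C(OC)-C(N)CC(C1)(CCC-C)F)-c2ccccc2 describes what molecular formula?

Heavy atoms from the SMILES: 17 C, 2 F, 1 N, 1 O.
Implicit hydrogens by atom environment:
  5 × C: 2 H each → 10
  5 × C (aromatic): 1 H each → 5
  2 × C: 3 H each → 6
  2 × C: 1 H each → 2
  2 × C: no H
  2 × F: no H
  1 × C (aromatic): no H
  1 × N: 2 H
  1 × O: no H
  Total hydrogens = 25.
Molecular formula: C17H25F2NO

C17H25F2NO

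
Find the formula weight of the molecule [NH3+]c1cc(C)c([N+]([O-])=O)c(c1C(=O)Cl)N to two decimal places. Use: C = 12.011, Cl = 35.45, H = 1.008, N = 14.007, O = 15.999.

Molecular formula: C8H9ClN3O3+.
M = 8×12.011 + 1×35.45 + 9×1.008 + 3×14.007 + 3×15.999 = 230.63 g/mol.

230.63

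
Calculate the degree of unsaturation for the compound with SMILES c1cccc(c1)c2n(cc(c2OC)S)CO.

Molecular formula from the SMILES: C12H13NO2S.
DoU = (2C + 2 + N − H − X)/2 = (2·12 + 2 + 1 − 13 − 0)/2 = 14/2 = 7.
(Structurally: 2 ring(s) + 5 π bond(s) = 7.)

7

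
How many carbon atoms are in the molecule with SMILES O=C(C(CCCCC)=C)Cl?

The symbol for carbon appears 8 times in the SMILES. (Cl is a single chlorine, not C + l.)

8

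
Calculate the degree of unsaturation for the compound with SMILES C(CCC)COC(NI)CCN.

0

Molecular formula from the SMILES: C8H19IN2O.
DoU = (2C + 2 + N − H − X)/2 = (2·8 + 2 + 2 − 19 − 1)/2 = 0/2 = 0.
(Structurally: 0 ring(s) + 0 π bond(s) = 0.)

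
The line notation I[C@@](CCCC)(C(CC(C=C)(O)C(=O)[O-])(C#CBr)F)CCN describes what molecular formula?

Heavy atoms from the SMILES: 1 Br, 15 C, 1 F, 1 I, 1 N, 3 O.
Implicit hydrogens by atom environment:
  7 × C: 2 H each → 14
  6 × C: no H
  1 × Br: no H
  1 × C: 3 H
  1 × C: 1 H
  1 × F: no H
  1 × I: no H
  1 × N: 2 H
  1 × O: 1 H
  1 × O: no H
  1 × O (charge -1): no H
  Total hydrogens = 21.
Net charge -1.
Molecular formula: C15H21BrFINO3-

C15H21BrFINO3-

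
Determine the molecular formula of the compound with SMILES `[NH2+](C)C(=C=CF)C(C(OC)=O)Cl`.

C7H10ClFNO2+

Heavy atoms from the SMILES: 7 C, 1 Cl, 1 F, 1 N, 2 O.
Implicit hydrogens by atom environment:
  3 × C: no H
  2 × C: 3 H each → 6
  2 × C: 1 H each → 2
  2 × O: no H
  1 × Cl: no H
  1 × F: no H
  1 × N (charge +1): 2 H
  Total hydrogens = 10.
Net charge +1.
Molecular formula: C7H10ClFNO2+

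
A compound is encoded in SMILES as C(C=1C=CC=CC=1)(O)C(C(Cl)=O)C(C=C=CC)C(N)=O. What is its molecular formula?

C15H16ClNO3

Heavy atoms from the SMILES: 15 C, 1 Cl, 1 N, 3 O.
Implicit hydrogens by atom environment:
  5 × C: 1 H each → 5
  5 × C (aromatic): 1 H each → 5
  3 × C: no H
  2 × O: no H
  1 × C: 3 H
  1 × C (aromatic): no H
  1 × Cl: no H
  1 × N: 2 H
  1 × O: 1 H
  Total hydrogens = 16.
Molecular formula: C15H16ClNO3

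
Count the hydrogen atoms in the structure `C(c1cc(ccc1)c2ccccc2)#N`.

Hydrogens are implicit in SMILES; fill each atom to its normal valence:
  9 × C (aromatic): 1 H each → 9
  3 × C (aromatic): no H
  1 × C: no H
  1 × N: no H
  Total hydrogens = 9.

9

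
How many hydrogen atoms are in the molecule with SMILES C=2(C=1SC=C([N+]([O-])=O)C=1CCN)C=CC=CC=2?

Hydrogens are implicit in SMILES; fill each atom to its normal valence:
  6 × C (aromatic): 1 H each → 6
  4 × C (aromatic): no H
  2 × C: 2 H each → 4
  1 × N: 2 H
  1 × N (charge +1): no H
  1 × O: no H
  1 × O (charge -1): no H
  1 × S (aromatic): no H
  Total hydrogens = 12.

12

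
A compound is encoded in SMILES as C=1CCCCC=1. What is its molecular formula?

C6H10

Heavy atoms from the SMILES: 6 C.
Implicit hydrogens by atom environment:
  4 × C: 2 H each → 8
  2 × C: 1 H each → 2
  Total hydrogens = 10.
Molecular formula: C6H10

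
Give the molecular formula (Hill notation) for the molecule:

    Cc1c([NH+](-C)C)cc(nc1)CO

C9H15N2O+

Heavy atoms from the SMILES: 9 C, 2 N, 1 O.
Implicit hydrogens by atom environment:
  3 × C: 3 H each → 9
  3 × C (aromatic): no H
  2 × C (aromatic): 1 H each → 2
  1 × C: 2 H
  1 × N (charge +1): 1 H
  1 × N (aromatic): no H
  1 × O: 1 H
  Total hydrogens = 15.
Net charge +1.
Molecular formula: C9H15N2O+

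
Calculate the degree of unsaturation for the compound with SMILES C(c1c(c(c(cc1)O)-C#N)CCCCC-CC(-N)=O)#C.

9

Molecular formula from the SMILES: C16H18N2O2.
DoU = (2C + 2 + N − H − X)/2 = (2·16 + 2 + 2 − 18 − 0)/2 = 18/2 = 9.
(Structurally: 1 ring(s) + 8 π bond(s) = 9.)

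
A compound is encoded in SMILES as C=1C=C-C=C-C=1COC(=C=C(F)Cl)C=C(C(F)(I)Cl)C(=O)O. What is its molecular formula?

Heavy atoms from the SMILES: 14 C, 2 Cl, 2 F, 1 I, 3 O.
Implicit hydrogens by atom environment:
  6 × C: no H
  5 × C (aromatic): 1 H each → 5
  2 × Cl: no H
  2 × F: no H
  2 × O: no H
  1 × C: 2 H
  1 × C: 1 H
  1 × C (aromatic): no H
  1 × I: no H
  1 × O: 1 H
  Total hydrogens = 9.
Molecular formula: C14H9Cl2F2IO3

C14H9Cl2F2IO3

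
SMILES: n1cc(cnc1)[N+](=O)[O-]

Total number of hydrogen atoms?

Hydrogens are implicit in SMILES; fill each atom to its normal valence:
  3 × C (aromatic): 1 H each → 3
  2 × N (aromatic): no H
  1 × C (aromatic): no H
  1 × N (charge +1): no H
  1 × O: no H
  1 × O (charge -1): no H
  Total hydrogens = 3.

3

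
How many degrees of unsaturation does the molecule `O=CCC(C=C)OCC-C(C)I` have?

Molecular formula from the SMILES: C9H15IO2.
DoU = (2C + 2 + N − H − X)/2 = (2·9 + 2 + 0 − 15 − 1)/2 = 4/2 = 2.
(Structurally: 0 ring(s) + 2 π bond(s) = 2.)

2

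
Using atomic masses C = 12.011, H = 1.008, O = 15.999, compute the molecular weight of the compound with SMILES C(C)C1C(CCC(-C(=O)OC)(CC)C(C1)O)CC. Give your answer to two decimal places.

256.39

Molecular formula: C15H28O3.
M = 15×12.011 + 28×1.008 + 3×15.999 = 256.39 g/mol.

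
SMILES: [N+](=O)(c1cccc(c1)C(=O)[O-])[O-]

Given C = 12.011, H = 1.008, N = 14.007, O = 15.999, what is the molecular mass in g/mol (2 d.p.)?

Molecular formula: C7H4NO4-.
M = 7×12.011 + 4×1.008 + 1×14.007 + 4×15.999 = 166.11 g/mol.

166.11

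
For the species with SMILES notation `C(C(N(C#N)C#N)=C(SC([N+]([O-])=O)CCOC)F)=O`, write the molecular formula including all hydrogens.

Heavy atoms from the SMILES: 9 C, 1 F, 4 N, 4 O, 1 S.
Implicit hydrogens by atom environment:
  4 × C: no H
  3 × N: no H
  3 × O: no H
  2 × C: 2 H each → 4
  2 × C: 1 H each → 2
  1 × C: 3 H
  1 × F: no H
  1 × N (charge +1): no H
  1 × O (charge -1): no H
  1 × S: no H
  Total hydrogens = 9.
Molecular formula: C9H9FN4O4S

C9H9FN4O4S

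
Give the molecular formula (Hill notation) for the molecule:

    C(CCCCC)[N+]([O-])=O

C6H13NO2

Heavy atoms from the SMILES: 6 C, 1 N, 2 O.
Implicit hydrogens by atom environment:
  5 × C: 2 H each → 10
  1 × C: 3 H
  1 × N (charge +1): no H
  1 × O: no H
  1 × O (charge -1): no H
  Total hydrogens = 13.
Molecular formula: C6H13NO2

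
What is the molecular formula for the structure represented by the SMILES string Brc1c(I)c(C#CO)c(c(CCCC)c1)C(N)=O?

Heavy atoms from the SMILES: 1 Br, 13 C, 1 I, 1 N, 2 O.
Implicit hydrogens by atom environment:
  5 × C (aromatic): no H
  3 × C: 2 H each → 6
  3 × C: no H
  1 × Br: no H
  1 × C: 3 H
  1 × C (aromatic): 1 H
  1 × I: no H
  1 × N: 2 H
  1 × O: 1 H
  1 × O: no H
  Total hydrogens = 13.
Molecular formula: C13H13BrINO2

C13H13BrINO2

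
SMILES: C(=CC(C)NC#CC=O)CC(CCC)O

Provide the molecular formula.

C12H19NO2

Heavy atoms from the SMILES: 12 C, 1 N, 2 O.
Implicit hydrogens by atom environment:
  5 × C: 1 H each → 5
  3 × C: 2 H each → 6
  2 × C: 3 H each → 6
  2 × C: no H
  1 × N: 1 H
  1 × O: 1 H
  1 × O: no H
  Total hydrogens = 19.
Molecular formula: C12H19NO2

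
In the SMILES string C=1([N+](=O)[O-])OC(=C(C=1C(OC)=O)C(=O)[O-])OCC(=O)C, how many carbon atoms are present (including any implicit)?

The symbol for carbon appears 10 times in the SMILES.

10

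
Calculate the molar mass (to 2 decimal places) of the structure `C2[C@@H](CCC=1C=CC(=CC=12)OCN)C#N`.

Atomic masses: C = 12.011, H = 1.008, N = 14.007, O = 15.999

202.26

Molecular formula: C12H14N2O.
M = 12×12.011 + 14×1.008 + 2×14.007 + 1×15.999 = 202.26 g/mol.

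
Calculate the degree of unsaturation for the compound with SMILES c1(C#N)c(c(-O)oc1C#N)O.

Molecular formula from the SMILES: C6H2N2O3.
DoU = (2C + 2 + N − H − X)/2 = (2·6 + 2 + 2 − 2 − 0)/2 = 14/2 = 7.
(Structurally: 1 ring(s) + 6 π bond(s) = 7.)

7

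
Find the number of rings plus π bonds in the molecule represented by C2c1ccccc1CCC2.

Molecular formula from the SMILES: C10H12.
DoU = (2C + 2 + N − H − X)/2 = (2·10 + 2 + 0 − 12 − 0)/2 = 10/2 = 5.
(Structurally: 2 ring(s) + 3 π bond(s) = 5.)

5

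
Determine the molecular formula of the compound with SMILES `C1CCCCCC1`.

Heavy atoms from the SMILES: 7 C.
Implicit hydrogens by atom environment:
  7 × C: 2 H each → 14
  Total hydrogens = 14.
Molecular formula: C7H14

C7H14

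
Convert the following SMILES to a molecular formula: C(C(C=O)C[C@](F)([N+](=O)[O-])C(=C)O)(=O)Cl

C7H7ClFNO5

Heavy atoms from the SMILES: 7 C, 1 Cl, 1 F, 1 N, 5 O.
Implicit hydrogens by atom environment:
  3 × C: no H
  3 × O: no H
  2 × C: 2 H each → 4
  2 × C: 1 H each → 2
  1 × Cl: no H
  1 × F: no H
  1 × N (charge +1): no H
  1 × O: 1 H
  1 × O (charge -1): no H
  Total hydrogens = 7.
Molecular formula: C7H7ClFNO5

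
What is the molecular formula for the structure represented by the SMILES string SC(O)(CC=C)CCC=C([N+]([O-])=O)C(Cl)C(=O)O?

C10H14ClNO5S

Heavy atoms from the SMILES: 10 C, 1 Cl, 1 N, 5 O, 1 S.
Implicit hydrogens by atom environment:
  4 × C: 2 H each → 8
  3 × C: 1 H each → 3
  3 × C: no H
  2 × O: 1 H each → 2
  2 × O: no H
  1 × Cl: no H
  1 × N (charge +1): no H
  1 × O (charge -1): no H
  1 × S: 1 H
  Total hydrogens = 14.
Molecular formula: C10H14ClNO5S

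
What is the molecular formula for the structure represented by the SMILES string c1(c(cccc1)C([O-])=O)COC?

Heavy atoms from the SMILES: 9 C, 3 O.
Implicit hydrogens by atom environment:
  4 × C (aromatic): 1 H each → 4
  2 × C (aromatic): no H
  2 × O: no H
  1 × C: 3 H
  1 × C: 2 H
  1 × C: no H
  1 × O (charge -1): no H
  Total hydrogens = 9.
Net charge -1.
Molecular formula: C9H9O3-

C9H9O3-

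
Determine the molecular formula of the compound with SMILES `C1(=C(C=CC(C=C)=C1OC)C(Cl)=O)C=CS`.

C12H11ClO2S

Heavy atoms from the SMILES: 12 C, 1 Cl, 2 O, 1 S.
Implicit hydrogens by atom environment:
  4 × C (aromatic): no H
  3 × C: 1 H each → 3
  2 × C (aromatic): 1 H each → 2
  2 × O: no H
  1 × C: 3 H
  1 × C: 2 H
  1 × C: no H
  1 × Cl: no H
  1 × S: 1 H
  Total hydrogens = 11.
Molecular formula: C12H11ClO2S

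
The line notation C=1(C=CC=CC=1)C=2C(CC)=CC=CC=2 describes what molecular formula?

C14H14

Heavy atoms from the SMILES: 14 C.
Implicit hydrogens by atom environment:
  9 × C (aromatic): 1 H each → 9
  3 × C (aromatic): no H
  1 × C: 3 H
  1 × C: 2 H
  Total hydrogens = 14.
Molecular formula: C14H14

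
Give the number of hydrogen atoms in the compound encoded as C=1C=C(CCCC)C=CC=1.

Hydrogens are implicit in SMILES; fill each atom to its normal valence:
  5 × C (aromatic): 1 H each → 5
  3 × C: 2 H each → 6
  1 × C: 3 H
  1 × C (aromatic): no H
  Total hydrogens = 14.

14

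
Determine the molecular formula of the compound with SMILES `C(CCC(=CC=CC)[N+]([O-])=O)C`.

Heavy atoms from the SMILES: 9 C, 1 N, 2 O.
Implicit hydrogens by atom environment:
  3 × C: 2 H each → 6
  3 × C: 1 H each → 3
  2 × C: 3 H each → 6
  1 × C: no H
  1 × N (charge +1): no H
  1 × O: no H
  1 × O (charge -1): no H
  Total hydrogens = 15.
Molecular formula: C9H15NO2

C9H15NO2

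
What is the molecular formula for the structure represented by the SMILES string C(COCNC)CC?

C6H15NO

Heavy atoms from the SMILES: 6 C, 1 N, 1 O.
Implicit hydrogens by atom environment:
  4 × C: 2 H each → 8
  2 × C: 3 H each → 6
  1 × N: 1 H
  1 × O: no H
  Total hydrogens = 15.
Molecular formula: C6H15NO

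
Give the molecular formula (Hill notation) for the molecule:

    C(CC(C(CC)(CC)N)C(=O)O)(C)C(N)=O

Heavy atoms from the SMILES: 11 C, 2 N, 3 O.
Implicit hydrogens by atom environment:
  3 × C: 3 H each → 9
  3 × C: 2 H each → 6
  3 × C: no H
  2 × C: 1 H each → 2
  2 × N: 2 H each → 4
  2 × O: no H
  1 × O: 1 H
  Total hydrogens = 22.
Molecular formula: C11H22N2O3

C11H22N2O3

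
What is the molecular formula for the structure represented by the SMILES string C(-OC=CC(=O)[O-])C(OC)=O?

C6H7O5-

Heavy atoms from the SMILES: 6 C, 5 O.
Implicit hydrogens by atom environment:
  4 × O: no H
  2 × C: 1 H each → 2
  2 × C: no H
  1 × C: 3 H
  1 × C: 2 H
  1 × O (charge -1): no H
  Total hydrogens = 7.
Net charge -1.
Molecular formula: C6H7O5-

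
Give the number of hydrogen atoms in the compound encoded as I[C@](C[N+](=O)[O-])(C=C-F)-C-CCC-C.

Hydrogens are implicit in SMILES; fill each atom to its normal valence:
  5 × C: 2 H each → 10
  2 × C: 1 H each → 2
  1 × C: 3 H
  1 × C: no H
  1 × F: no H
  1 × I: no H
  1 × N (charge +1): no H
  1 × O: no H
  1 × O (charge -1): no H
  Total hydrogens = 15.

15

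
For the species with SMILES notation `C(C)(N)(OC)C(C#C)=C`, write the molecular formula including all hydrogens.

Heavy atoms from the SMILES: 7 C, 1 N, 1 O.
Implicit hydrogens by atom environment:
  3 × C: no H
  2 × C: 3 H each → 6
  1 × C: 2 H
  1 × C: 1 H
  1 × N: 2 H
  1 × O: no H
  Total hydrogens = 11.
Molecular formula: C7H11NO

C7H11NO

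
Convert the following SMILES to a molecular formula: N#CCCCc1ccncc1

C9H10N2

Heavy atoms from the SMILES: 9 C, 2 N.
Implicit hydrogens by atom environment:
  4 × C (aromatic): 1 H each → 4
  3 × C: 2 H each → 6
  1 × C (aromatic): no H
  1 × C: no H
  1 × N (aromatic): no H
  1 × N: no H
  Total hydrogens = 10.
Molecular formula: C9H10N2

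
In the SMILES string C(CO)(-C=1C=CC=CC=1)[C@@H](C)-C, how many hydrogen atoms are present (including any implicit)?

Hydrogens are implicit in SMILES; fill each atom to its normal valence:
  5 × C (aromatic): 1 H each → 5
  2 × C: 3 H each → 6
  2 × C: 1 H each → 2
  1 × C: 2 H
  1 × C (aromatic): no H
  1 × O: 1 H
  Total hydrogens = 16.

16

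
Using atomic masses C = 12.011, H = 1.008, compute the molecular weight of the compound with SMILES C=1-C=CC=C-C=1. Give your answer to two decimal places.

Molecular formula: C6H6.
M = 6×12.011 + 6×1.008 = 78.11 g/mol.

78.11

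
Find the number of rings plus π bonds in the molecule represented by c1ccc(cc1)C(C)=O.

Molecular formula from the SMILES: C8H8O.
DoU = (2C + 2 + N − H − X)/2 = (2·8 + 2 + 0 − 8 − 0)/2 = 10/2 = 5.
(Structurally: 1 ring(s) + 4 π bond(s) = 5.)

5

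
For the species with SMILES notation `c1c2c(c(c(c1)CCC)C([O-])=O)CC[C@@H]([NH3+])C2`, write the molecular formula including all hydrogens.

Heavy atoms from the SMILES: 14 C, 1 N, 2 O.
Implicit hydrogens by atom environment:
  5 × C: 2 H each → 10
  4 × C (aromatic): no H
  2 × C (aromatic): 1 H each → 2
  1 × C: 3 H
  1 × C: 1 H
  1 × C: no H
  1 × N (charge +1): 3 H
  1 × O: no H
  1 × O (charge -1): no H
  Total hydrogens = 19.
Molecular formula: C14H19NO2

C14H19NO2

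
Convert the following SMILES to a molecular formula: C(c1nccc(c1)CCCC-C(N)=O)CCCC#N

Heavy atoms from the SMILES: 15 C, 3 N, 1 O.
Implicit hydrogens by atom environment:
  8 × C: 2 H each → 16
  3 × C (aromatic): 1 H each → 3
  2 × C (aromatic): no H
  2 × C: no H
  1 × N: 2 H
  1 × N (aromatic): no H
  1 × N: no H
  1 × O: no H
  Total hydrogens = 21.
Molecular formula: C15H21N3O

C15H21N3O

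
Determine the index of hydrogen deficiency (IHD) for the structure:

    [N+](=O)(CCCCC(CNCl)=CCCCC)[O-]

2

Molecular formula from the SMILES: C11H21ClN2O2.
DoU = (2C + 2 + N − H − X)/2 = (2·11 + 2 + 2 − 21 − 1)/2 = 4/2 = 2.
(Structurally: 0 ring(s) + 2 π bond(s) = 2.)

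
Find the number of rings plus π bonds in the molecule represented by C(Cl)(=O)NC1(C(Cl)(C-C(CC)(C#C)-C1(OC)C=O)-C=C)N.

6

Molecular formula from the SMILES: C14H18Cl2N2O3.
DoU = (2C + 2 + N − H − X)/2 = (2·14 + 2 + 2 − 18 − 2)/2 = 12/2 = 6.
(Structurally: 1 ring(s) + 5 π bond(s) = 6.)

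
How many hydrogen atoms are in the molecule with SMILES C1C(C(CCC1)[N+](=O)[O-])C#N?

10

Hydrogens are implicit in SMILES; fill each atom to its normal valence:
  4 × C: 2 H each → 8
  2 × C: 1 H each → 2
  1 × C: no H
  1 × N: no H
  1 × N (charge +1): no H
  1 × O: no H
  1 × O (charge -1): no H
  Total hydrogens = 10.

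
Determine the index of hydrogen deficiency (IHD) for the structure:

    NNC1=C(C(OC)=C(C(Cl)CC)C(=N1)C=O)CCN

5

Molecular formula from the SMILES: C12H19ClN4O2.
DoU = (2C + 2 + N − H − X)/2 = (2·12 + 2 + 4 − 19 − 1)/2 = 10/2 = 5.
(Structurally: 1 ring(s) + 4 π bond(s) = 5.)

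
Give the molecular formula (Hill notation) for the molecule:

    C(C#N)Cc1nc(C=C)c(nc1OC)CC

Heavy atoms from the SMILES: 12 C, 3 N, 1 O.
Implicit hydrogens by atom environment:
  4 × C: 2 H each → 8
  4 × C (aromatic): no H
  2 × C: 3 H each → 6
  2 × N (aromatic): no H
  1 × C: 1 H
  1 × C: no H
  1 × N: no H
  1 × O: no H
  Total hydrogens = 15.
Molecular formula: C12H15N3O

C12H15N3O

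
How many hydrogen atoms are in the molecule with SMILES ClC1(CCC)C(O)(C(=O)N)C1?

Hydrogens are implicit in SMILES; fill each atom to its normal valence:
  3 × C: 2 H each → 6
  3 × C: no H
  1 × C: 3 H
  1 × Cl: no H
  1 × N: 2 H
  1 × O: 1 H
  1 × O: no H
  Total hydrogens = 12.

12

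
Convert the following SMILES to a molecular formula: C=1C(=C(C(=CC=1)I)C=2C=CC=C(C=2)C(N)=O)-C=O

Heavy atoms from the SMILES: 14 C, 1 I, 1 N, 2 O.
Implicit hydrogens by atom environment:
  7 × C (aromatic): 1 H each → 7
  5 × C (aromatic): no H
  2 × O: no H
  1 × C: 1 H
  1 × C: no H
  1 × I: no H
  1 × N: 2 H
  Total hydrogens = 10.
Molecular formula: C14H10INO2

C14H10INO2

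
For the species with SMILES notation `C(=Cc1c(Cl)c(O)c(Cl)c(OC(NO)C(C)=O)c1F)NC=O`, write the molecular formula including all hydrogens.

C12H11Cl2FN2O5

Heavy atoms from the SMILES: 12 C, 2 Cl, 1 F, 2 N, 5 O.
Implicit hydrogens by atom environment:
  6 × C (aromatic): no H
  4 × C: 1 H each → 4
  3 × O: no H
  2 × Cl: no H
  2 × N: 1 H each → 2
  2 × O: 1 H each → 2
  1 × C: 3 H
  1 × C: no H
  1 × F: no H
  Total hydrogens = 11.
Molecular formula: C12H11Cl2FN2O5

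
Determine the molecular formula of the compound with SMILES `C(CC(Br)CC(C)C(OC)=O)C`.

C9H17BrO2

Heavy atoms from the SMILES: 1 Br, 9 C, 2 O.
Implicit hydrogens by atom environment:
  3 × C: 3 H each → 9
  3 × C: 2 H each → 6
  2 × C: 1 H each → 2
  2 × O: no H
  1 × Br: no H
  1 × C: no H
  Total hydrogens = 17.
Molecular formula: C9H17BrO2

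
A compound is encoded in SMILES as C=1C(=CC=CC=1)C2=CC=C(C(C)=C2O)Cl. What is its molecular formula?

C13H11ClO

Heavy atoms from the SMILES: 13 C, 1 Cl, 1 O.
Implicit hydrogens by atom environment:
  7 × C (aromatic): 1 H each → 7
  5 × C (aromatic): no H
  1 × C: 3 H
  1 × Cl: no H
  1 × O: 1 H
  Total hydrogens = 11.
Molecular formula: C13H11ClO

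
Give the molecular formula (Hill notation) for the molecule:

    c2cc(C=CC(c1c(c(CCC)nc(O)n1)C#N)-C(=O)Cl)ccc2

Heavy atoms from the SMILES: 18 C, 1 Cl, 3 N, 2 O.
Implicit hydrogens by atom environment:
  5 × C (aromatic): 1 H each → 5
  5 × C (aromatic): no H
  3 × C: 1 H each → 3
  2 × C: 2 H each → 4
  2 × C: no H
  2 × N (aromatic): no H
  1 × C: 3 H
  1 × Cl: no H
  1 × N: no H
  1 × O: 1 H
  1 × O: no H
  Total hydrogens = 16.
Molecular formula: C18H16ClN3O2

C18H16ClN3O2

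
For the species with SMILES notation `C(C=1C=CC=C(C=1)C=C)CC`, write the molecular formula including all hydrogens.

C11H14

Heavy atoms from the SMILES: 11 C.
Implicit hydrogens by atom environment:
  4 × C (aromatic): 1 H each → 4
  3 × C: 2 H each → 6
  2 × C (aromatic): no H
  1 × C: 3 H
  1 × C: 1 H
  Total hydrogens = 14.
Molecular formula: C11H14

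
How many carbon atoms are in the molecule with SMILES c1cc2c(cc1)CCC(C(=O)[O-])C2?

The symbol for carbon appears 11 times in the SMILES. Lowercase c denotes aromatic carbon and counts toward C.

11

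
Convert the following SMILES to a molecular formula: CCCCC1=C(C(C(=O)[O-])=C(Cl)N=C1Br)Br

Heavy atoms from the SMILES: 2 Br, 10 C, 1 Cl, 1 N, 2 O.
Implicit hydrogens by atom environment:
  5 × C (aromatic): no H
  3 × C: 2 H each → 6
  2 × Br: no H
  1 × C: 3 H
  1 × C: no H
  1 × Cl: no H
  1 × N (aromatic): no H
  1 × O: no H
  1 × O (charge -1): no H
  Total hydrogens = 9.
Net charge -1.
Molecular formula: C10H9Br2ClNO2-

C10H9Br2ClNO2-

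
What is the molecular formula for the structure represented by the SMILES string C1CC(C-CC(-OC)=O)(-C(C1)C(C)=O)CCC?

Heavy atoms from the SMILES: 14 C, 3 O.
Implicit hydrogens by atom environment:
  7 × C: 2 H each → 14
  3 × C: 3 H each → 9
  3 × C: no H
  3 × O: no H
  1 × C: 1 H
  Total hydrogens = 24.
Molecular formula: C14H24O3

C14H24O3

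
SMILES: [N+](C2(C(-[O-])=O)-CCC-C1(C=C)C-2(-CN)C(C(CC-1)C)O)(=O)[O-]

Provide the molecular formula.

Heavy atoms from the SMILES: 15 C, 2 N, 5 O.
Implicit hydrogens by atom environment:
  7 × C: 2 H each → 14
  4 × C: no H
  3 × C: 1 H each → 3
  2 × O: no H
  2 × O (charge -1): no H
  1 × C: 3 H
  1 × N: 2 H
  1 × N (charge +1): no H
  1 × O: 1 H
  Total hydrogens = 23.
Net charge -1.
Molecular formula: C15H23N2O5-

C15H23N2O5-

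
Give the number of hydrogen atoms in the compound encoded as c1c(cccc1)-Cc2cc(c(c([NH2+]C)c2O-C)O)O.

18

Hydrogens are implicit in SMILES; fill each atom to its normal valence:
  6 × C (aromatic): 1 H each → 6
  6 × C (aromatic): no H
  2 × C: 3 H each → 6
  2 × O: 1 H each → 2
  1 × C: 2 H
  1 × N (charge +1): 2 H
  1 × O: no H
  Total hydrogens = 18.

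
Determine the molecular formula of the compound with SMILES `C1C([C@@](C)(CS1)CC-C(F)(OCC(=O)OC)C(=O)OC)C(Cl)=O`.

C14H20ClFO6S

Heavy atoms from the SMILES: 14 C, 1 Cl, 1 F, 6 O, 1 S.
Implicit hydrogens by atom environment:
  6 × O: no H
  5 × C: 2 H each → 10
  5 × C: no H
  3 × C: 3 H each → 9
  1 × C: 1 H
  1 × Cl: no H
  1 × F: no H
  1 × S: no H
  Total hydrogens = 20.
Molecular formula: C14H20ClFO6S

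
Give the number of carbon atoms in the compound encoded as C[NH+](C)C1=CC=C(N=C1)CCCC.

The symbol for carbon appears 11 times in the SMILES.

11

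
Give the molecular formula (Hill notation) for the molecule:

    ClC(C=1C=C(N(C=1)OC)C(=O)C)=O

C8H8ClNO3

Heavy atoms from the SMILES: 8 C, 1 Cl, 1 N, 3 O.
Implicit hydrogens by atom environment:
  3 × O: no H
  2 × C: 3 H each → 6
  2 × C (aromatic): 1 H each → 2
  2 × C (aromatic): no H
  2 × C: no H
  1 × Cl: no H
  1 × N (aromatic): no H
  Total hydrogens = 8.
Molecular formula: C8H8ClNO3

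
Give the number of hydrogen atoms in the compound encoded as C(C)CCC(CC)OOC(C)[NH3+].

Hydrogens are implicit in SMILES; fill each atom to its normal valence:
  4 × C: 2 H each → 8
  3 × C: 3 H each → 9
  2 × C: 1 H each → 2
  2 × O: no H
  1 × N (charge +1): 3 H
  Total hydrogens = 22.

22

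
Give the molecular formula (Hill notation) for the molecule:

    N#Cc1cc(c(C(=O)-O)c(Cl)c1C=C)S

Heavy atoms from the SMILES: 10 C, 1 Cl, 1 N, 2 O, 1 S.
Implicit hydrogens by atom environment:
  5 × C (aromatic): no H
  2 × C: no H
  1 × C: 2 H
  1 × C (aromatic): 1 H
  1 × C: 1 H
  1 × Cl: no H
  1 × N: no H
  1 × O: 1 H
  1 × O: no H
  1 × S: 1 H
  Total hydrogens = 6.
Molecular formula: C10H6ClNO2S

C10H6ClNO2S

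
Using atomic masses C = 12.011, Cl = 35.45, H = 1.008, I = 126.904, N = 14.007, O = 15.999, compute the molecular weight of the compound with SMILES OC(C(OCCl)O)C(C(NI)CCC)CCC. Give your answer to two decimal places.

Molecular formula: C11H23ClINO3.
M = 11×12.011 + 1×35.45 + 23×1.008 + 1×126.904 + 1×14.007 + 3×15.999 = 379.66 g/mol.

379.66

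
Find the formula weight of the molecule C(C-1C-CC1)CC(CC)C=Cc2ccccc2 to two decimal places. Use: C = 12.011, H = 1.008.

228.38

Molecular formula: C17H24.
M = 17×12.011 + 24×1.008 = 228.38 g/mol.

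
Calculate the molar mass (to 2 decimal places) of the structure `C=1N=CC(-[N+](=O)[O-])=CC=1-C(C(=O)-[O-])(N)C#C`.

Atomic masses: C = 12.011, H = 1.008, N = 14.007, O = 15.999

220.16

Molecular formula: C9H6N3O4-.
M = 9×12.011 + 6×1.008 + 3×14.007 + 4×15.999 = 220.16 g/mol.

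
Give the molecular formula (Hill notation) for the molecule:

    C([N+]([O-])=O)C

Heavy atoms from the SMILES: 2 C, 1 N, 2 O.
Implicit hydrogens by atom environment:
  1 × C: 3 H
  1 × C: 2 H
  1 × N (charge +1): no H
  1 × O: no H
  1 × O (charge -1): no H
  Total hydrogens = 5.
Molecular formula: C2H5NO2

C2H5NO2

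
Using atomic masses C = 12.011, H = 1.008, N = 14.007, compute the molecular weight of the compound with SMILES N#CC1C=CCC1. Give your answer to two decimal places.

93.13

Molecular formula: C6H7N.
M = 6×12.011 + 7×1.008 + 1×14.007 = 93.13 g/mol.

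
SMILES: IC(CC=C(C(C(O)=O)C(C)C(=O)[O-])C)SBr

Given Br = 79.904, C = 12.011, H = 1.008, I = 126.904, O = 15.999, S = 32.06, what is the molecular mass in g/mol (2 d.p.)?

Molecular formula: C10H13BrIO4S-.
M = 1×79.904 + 10×12.011 + 13×1.008 + 1×126.904 + 4×15.999 + 1×32.06 = 436.08 g/mol.

436.08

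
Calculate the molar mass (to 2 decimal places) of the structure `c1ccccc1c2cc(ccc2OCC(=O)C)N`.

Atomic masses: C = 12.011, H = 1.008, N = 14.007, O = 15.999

Molecular formula: C15H15NO2.
M = 15×12.011 + 15×1.008 + 1×14.007 + 2×15.999 = 241.29 g/mol.

241.29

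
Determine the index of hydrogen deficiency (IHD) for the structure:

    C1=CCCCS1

2

Molecular formula from the SMILES: C5H8S.
DoU = (2C + 2 + N − H − X)/2 = (2·5 + 2 + 0 − 8 − 0)/2 = 4/2 = 2.
(Structurally: 1 ring(s) + 1 π bond(s) = 2.)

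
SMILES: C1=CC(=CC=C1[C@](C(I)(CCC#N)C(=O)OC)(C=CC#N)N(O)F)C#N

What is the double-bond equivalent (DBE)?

Molecular formula from the SMILES: C17H14FIN4O3.
DoU = (2C + 2 + N − H − X)/2 = (2·17 + 2 + 4 − 14 − 2)/2 = 24/2 = 12.
(Structurally: 1 ring(s) + 11 π bond(s) = 12.)

12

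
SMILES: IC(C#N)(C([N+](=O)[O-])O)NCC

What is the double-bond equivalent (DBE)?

Molecular formula from the SMILES: C5H8IN3O3.
DoU = (2C + 2 + N − H − X)/2 = (2·5 + 2 + 3 − 8 − 1)/2 = 6/2 = 3.
(Structurally: 0 ring(s) + 3 π bond(s) = 3.)

3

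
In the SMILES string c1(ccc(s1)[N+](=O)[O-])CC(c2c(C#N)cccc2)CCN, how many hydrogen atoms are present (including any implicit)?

15

Hydrogens are implicit in SMILES; fill each atom to its normal valence:
  6 × C (aromatic): 1 H each → 6
  4 × C (aromatic): no H
  3 × C: 2 H each → 6
  1 × C: 1 H
  1 × C: no H
  1 × N: 2 H
  1 × N: no H
  1 × N (charge +1): no H
  1 × O: no H
  1 × O (charge -1): no H
  1 × S (aromatic): no H
  Total hydrogens = 15.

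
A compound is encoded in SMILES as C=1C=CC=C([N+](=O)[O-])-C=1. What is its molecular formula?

Heavy atoms from the SMILES: 6 C, 1 N, 2 O.
Implicit hydrogens by atom environment:
  5 × C (aromatic): 1 H each → 5
  1 × C (aromatic): no H
  1 × N (charge +1): no H
  1 × O: no H
  1 × O (charge -1): no H
  Total hydrogens = 5.
Molecular formula: C6H5NO2

C6H5NO2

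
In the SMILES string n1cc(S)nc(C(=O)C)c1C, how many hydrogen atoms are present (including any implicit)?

8

Hydrogens are implicit in SMILES; fill each atom to its normal valence:
  3 × C (aromatic): no H
  2 × C: 3 H each → 6
  2 × N (aromatic): no H
  1 × C (aromatic): 1 H
  1 × C: no H
  1 × O: no H
  1 × S: 1 H
  Total hydrogens = 8.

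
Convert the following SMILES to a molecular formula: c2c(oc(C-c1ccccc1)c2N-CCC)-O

C14H17NO2

Heavy atoms from the SMILES: 14 C, 1 N, 2 O.
Implicit hydrogens by atom environment:
  6 × C (aromatic): 1 H each → 6
  4 × C (aromatic): no H
  3 × C: 2 H each → 6
  1 × C: 3 H
  1 × N: 1 H
  1 × O: 1 H
  1 × O (aromatic): no H
  Total hydrogens = 17.
Molecular formula: C14H17NO2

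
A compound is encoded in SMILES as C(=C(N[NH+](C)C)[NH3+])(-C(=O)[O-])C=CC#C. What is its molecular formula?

C9H14N3O2+

Heavy atoms from the SMILES: 9 C, 3 N, 2 O.
Implicit hydrogens by atom environment:
  4 × C: no H
  3 × C: 1 H each → 3
  2 × C: 3 H each → 6
  1 × N (charge +1): 3 H
  1 × N: 1 H
  1 × N (charge +1): 1 H
  1 × O: no H
  1 × O (charge -1): no H
  Total hydrogens = 14.
Net charge +1.
Molecular formula: C9H14N3O2+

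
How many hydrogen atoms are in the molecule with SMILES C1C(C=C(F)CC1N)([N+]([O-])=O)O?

9

Hydrogens are implicit in SMILES; fill each atom to its normal valence:
  2 × C: 2 H each → 4
  2 × C: 1 H each → 2
  2 × C: no H
  1 × F: no H
  1 × N: 2 H
  1 × N (charge +1): no H
  1 × O: 1 H
  1 × O: no H
  1 × O (charge -1): no H
  Total hydrogens = 9.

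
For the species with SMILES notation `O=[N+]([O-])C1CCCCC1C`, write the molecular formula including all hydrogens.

C7H13NO2

Heavy atoms from the SMILES: 7 C, 1 N, 2 O.
Implicit hydrogens by atom environment:
  4 × C: 2 H each → 8
  2 × C: 1 H each → 2
  1 × C: 3 H
  1 × N (charge +1): no H
  1 × O: no H
  1 × O (charge -1): no H
  Total hydrogens = 13.
Molecular formula: C7H13NO2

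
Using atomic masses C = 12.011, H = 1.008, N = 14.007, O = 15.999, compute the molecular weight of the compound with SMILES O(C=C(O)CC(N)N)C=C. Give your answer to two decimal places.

144.17

Molecular formula: C6H12N2O2.
M = 6×12.011 + 12×1.008 + 2×14.007 + 2×15.999 = 144.17 g/mol.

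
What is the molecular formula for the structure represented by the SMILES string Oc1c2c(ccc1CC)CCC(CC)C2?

Heavy atoms from the SMILES: 14 C, 1 O.
Implicit hydrogens by atom environment:
  5 × C: 2 H each → 10
  4 × C (aromatic): no H
  2 × C: 3 H each → 6
  2 × C (aromatic): 1 H each → 2
  1 × C: 1 H
  1 × O: 1 H
  Total hydrogens = 20.
Molecular formula: C14H20O

C14H20O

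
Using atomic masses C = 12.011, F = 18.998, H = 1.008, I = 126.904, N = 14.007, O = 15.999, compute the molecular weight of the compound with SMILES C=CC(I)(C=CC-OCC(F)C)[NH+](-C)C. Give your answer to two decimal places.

328.19

Molecular formula: C11H20FINO+.
M = 11×12.011 + 1×18.998 + 20×1.008 + 1×126.904 + 1×14.007 + 1×15.999 = 328.19 g/mol.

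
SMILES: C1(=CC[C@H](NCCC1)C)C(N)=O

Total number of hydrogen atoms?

16

Hydrogens are implicit in SMILES; fill each atom to its normal valence:
  4 × C: 2 H each → 8
  2 × C: 1 H each → 2
  2 × C: no H
  1 × C: 3 H
  1 × N: 2 H
  1 × N: 1 H
  1 × O: no H
  Total hydrogens = 16.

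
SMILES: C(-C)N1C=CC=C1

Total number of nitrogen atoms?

The symbol for nitrogen appears 1 time in the SMILES.

1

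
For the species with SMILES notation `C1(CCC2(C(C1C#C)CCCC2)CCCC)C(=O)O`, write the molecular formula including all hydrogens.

C17H26O2

Heavy atoms from the SMILES: 17 C, 2 O.
Implicit hydrogens by atom environment:
  9 × C: 2 H each → 18
  4 × C: 1 H each → 4
  3 × C: no H
  1 × C: 3 H
  1 × O: 1 H
  1 × O: no H
  Total hydrogens = 26.
Molecular formula: C17H26O2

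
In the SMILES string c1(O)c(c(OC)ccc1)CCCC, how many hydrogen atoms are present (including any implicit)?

16

Hydrogens are implicit in SMILES; fill each atom to its normal valence:
  3 × C: 2 H each → 6
  3 × C (aromatic): 1 H each → 3
  3 × C (aromatic): no H
  2 × C: 3 H each → 6
  1 × O: 1 H
  1 × O: no H
  Total hydrogens = 16.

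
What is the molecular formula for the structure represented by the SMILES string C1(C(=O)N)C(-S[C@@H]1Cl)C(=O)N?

C5H7ClN2O2S

Heavy atoms from the SMILES: 5 C, 1 Cl, 2 N, 2 O, 1 S.
Implicit hydrogens by atom environment:
  3 × C: 1 H each → 3
  2 × C: no H
  2 × N: 2 H each → 4
  2 × O: no H
  1 × Cl: no H
  1 × S: no H
  Total hydrogens = 7.
Molecular formula: C5H7ClN2O2S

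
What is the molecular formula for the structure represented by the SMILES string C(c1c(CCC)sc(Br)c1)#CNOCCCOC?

C13H18BrNO2S

Heavy atoms from the SMILES: 1 Br, 13 C, 1 N, 2 O, 1 S.
Implicit hydrogens by atom environment:
  5 × C: 2 H each → 10
  3 × C (aromatic): no H
  2 × C: 3 H each → 6
  2 × C: no H
  2 × O: no H
  1 × Br: no H
  1 × C (aromatic): 1 H
  1 × N: 1 H
  1 × S (aromatic): no H
  Total hydrogens = 18.
Molecular formula: C13H18BrNO2S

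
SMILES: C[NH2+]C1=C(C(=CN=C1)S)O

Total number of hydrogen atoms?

Hydrogens are implicit in SMILES; fill each atom to its normal valence:
  3 × C (aromatic): no H
  2 × C (aromatic): 1 H each → 2
  1 × C: 3 H
  1 × N (charge +1): 2 H
  1 × N (aromatic): no H
  1 × O: 1 H
  1 × S: 1 H
  Total hydrogens = 9.

9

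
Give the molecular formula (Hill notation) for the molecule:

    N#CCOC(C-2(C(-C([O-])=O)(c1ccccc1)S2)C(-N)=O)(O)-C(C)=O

C15H13N2O6S-

Heavy atoms from the SMILES: 15 C, 2 N, 6 O, 1 S.
Implicit hydrogens by atom environment:
  7 × C: no H
  5 × C (aromatic): 1 H each → 5
  4 × O: no H
  1 × C: 3 H
  1 × C: 2 H
  1 × C (aromatic): no H
  1 × N: 2 H
  1 × N: no H
  1 × O: 1 H
  1 × O (charge -1): no H
  1 × S: no H
  Total hydrogens = 13.
Net charge -1.
Molecular formula: C15H13N2O6S-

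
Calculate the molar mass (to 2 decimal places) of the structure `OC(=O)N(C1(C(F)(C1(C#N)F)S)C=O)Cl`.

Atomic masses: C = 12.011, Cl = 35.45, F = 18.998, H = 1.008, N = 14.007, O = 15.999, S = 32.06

Molecular formula: C6H3ClF2N2O3S.
M = 6×12.011 + 1×35.45 + 2×18.998 + 3×1.008 + 2×14.007 + 3×15.999 + 1×32.06 = 256.61 g/mol.

256.61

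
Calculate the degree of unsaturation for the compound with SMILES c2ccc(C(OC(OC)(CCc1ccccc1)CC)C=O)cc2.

9

Molecular formula from the SMILES: C20H24O3.
DoU = (2C + 2 + N − H − X)/2 = (2·20 + 2 + 0 − 24 − 0)/2 = 18/2 = 9.
(Structurally: 2 ring(s) + 7 π bond(s) = 9.)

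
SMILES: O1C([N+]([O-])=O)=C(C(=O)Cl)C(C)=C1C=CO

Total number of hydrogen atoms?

Hydrogens are implicit in SMILES; fill each atom to its normal valence:
  4 × C (aromatic): no H
  2 × C: 1 H each → 2
  2 × O: no H
  1 × C: 3 H
  1 × C: no H
  1 × Cl: no H
  1 × N (charge +1): no H
  1 × O: 1 H
  1 × O (aromatic): no H
  1 × O (charge -1): no H
  Total hydrogens = 6.

6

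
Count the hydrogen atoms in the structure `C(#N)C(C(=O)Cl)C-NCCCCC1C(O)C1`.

Hydrogens are implicit in SMILES; fill each atom to its normal valence:
  6 × C: 2 H each → 12
  3 × C: 1 H each → 3
  2 × C: no H
  1 × Cl: no H
  1 × N: 1 H
  1 × N: no H
  1 × O: 1 H
  1 × O: no H
  Total hydrogens = 17.

17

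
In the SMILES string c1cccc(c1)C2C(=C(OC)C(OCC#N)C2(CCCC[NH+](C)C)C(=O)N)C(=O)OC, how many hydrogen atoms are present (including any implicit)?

32

Hydrogens are implicit in SMILES; fill each atom to its normal valence:
  6 × C: no H
  5 × C: 2 H each → 10
  5 × C (aromatic): 1 H each → 5
  5 × O: no H
  4 × C: 3 H each → 12
  2 × C: 1 H each → 2
  1 × C (aromatic): no H
  1 × N: 2 H
  1 × N (charge +1): 1 H
  1 × N: no H
  Total hydrogens = 32.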